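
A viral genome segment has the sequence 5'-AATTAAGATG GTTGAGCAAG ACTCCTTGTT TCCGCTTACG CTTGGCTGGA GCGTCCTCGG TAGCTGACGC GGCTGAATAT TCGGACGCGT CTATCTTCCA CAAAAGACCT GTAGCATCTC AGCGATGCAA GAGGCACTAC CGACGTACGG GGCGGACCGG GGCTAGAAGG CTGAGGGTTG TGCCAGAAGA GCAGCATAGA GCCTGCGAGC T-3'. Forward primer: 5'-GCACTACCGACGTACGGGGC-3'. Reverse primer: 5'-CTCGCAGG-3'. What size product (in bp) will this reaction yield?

76 bp

The forward primer matches the template at positions 134–153.
The reverse primer's reverse complement is CCTGCGAG, which matches the template at positions 202–209.
Product length = (reverse-primer end) − (forward-primer start) + 1 = 209 − 134 + 1 = 76 bp.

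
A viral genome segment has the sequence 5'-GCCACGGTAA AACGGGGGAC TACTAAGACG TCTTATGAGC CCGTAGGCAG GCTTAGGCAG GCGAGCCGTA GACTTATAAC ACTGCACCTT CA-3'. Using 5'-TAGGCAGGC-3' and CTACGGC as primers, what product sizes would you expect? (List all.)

28 bp, 18 bp

The forward primer TAGGCAGGC matches the top strand at positions 44–52, 54–62.
The reverse primer's reverse complement is GCCGTAG, matching at positions 65–71.
Each forward site pairs with the reverse site to give a product ending at position 71: sizes 28, 18 bp.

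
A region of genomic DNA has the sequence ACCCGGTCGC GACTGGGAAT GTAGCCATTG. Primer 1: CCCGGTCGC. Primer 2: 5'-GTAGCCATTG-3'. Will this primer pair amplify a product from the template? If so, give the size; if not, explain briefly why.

Primer 1 (CCCGGTCGC) matches the top strand at positions 2–10 (3' end points downstream).
Primer 2 (GTAGCCATTG) also matches the top strand directly, at positions 21–30 — its reverse complement CAATGGCTAC is not present.
Both primers anneal to the bottom strand with 3' ends pointing the same way, so neither can prime synthesis back toward the other.

No product — both primers anneal to the same strand and extend in the same direction.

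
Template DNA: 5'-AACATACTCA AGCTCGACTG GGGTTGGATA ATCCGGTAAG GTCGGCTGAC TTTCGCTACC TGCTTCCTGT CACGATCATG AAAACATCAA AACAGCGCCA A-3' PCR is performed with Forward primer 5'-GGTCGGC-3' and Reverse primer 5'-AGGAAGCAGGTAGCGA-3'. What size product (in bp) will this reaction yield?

Scanning the template, GGTCGGC occurs at positions 40–46; this primer anneals to the bottom strand there with its 3' end pointing downstream.
Taking the reverse complement of AGGAAGCAGGTAGCGA gives TCGCTACCTGCTTCCT, found at positions 53–68 on the template; the primer anneals here to the top strand with its 3' end pointing upstream.
The product runs from position 40 to position 68, so its length is 68 − 40 + 1 = 29 bp.

29 bp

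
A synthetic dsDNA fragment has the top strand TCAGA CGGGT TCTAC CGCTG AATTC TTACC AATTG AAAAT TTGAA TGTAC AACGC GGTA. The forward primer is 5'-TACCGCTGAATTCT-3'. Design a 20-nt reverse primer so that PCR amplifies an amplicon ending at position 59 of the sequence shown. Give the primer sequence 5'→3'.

5'-TACCGCGTTGTACATTCAAA-3'

The forward primer binds at positions 13–26; the product's 3' end on the top strand is position 59.
The reverse primer anneals to the top strand over positions 40–59, i.e. to TTTGAATGTACAACGCGGTA.
Its sequence written 5'→3' is the reverse complement: TACCGCGTTGTACATTCAAA.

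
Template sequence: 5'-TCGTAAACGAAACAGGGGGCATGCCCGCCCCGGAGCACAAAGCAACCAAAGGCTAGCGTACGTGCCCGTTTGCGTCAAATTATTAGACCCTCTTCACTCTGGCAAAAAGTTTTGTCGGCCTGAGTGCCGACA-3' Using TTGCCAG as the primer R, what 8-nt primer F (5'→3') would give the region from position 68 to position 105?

The reverse primer's reverse complement CTGGCAA matches the template at positions 99–105; the product starts at position 68.
The forward primer is identical to the top strand over positions 68–75: GTTTGCGT.

5'-GTTTGCGT-3'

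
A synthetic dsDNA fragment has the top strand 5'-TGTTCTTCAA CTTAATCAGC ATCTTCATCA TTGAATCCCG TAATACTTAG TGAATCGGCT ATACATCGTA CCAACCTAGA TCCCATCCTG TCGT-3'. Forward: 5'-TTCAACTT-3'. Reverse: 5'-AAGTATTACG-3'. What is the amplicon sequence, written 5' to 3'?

Scanning the template, TTCAACTT occurs at positions 6–13; this primer anneals to the bottom strand there with its 3' end pointing downstream.
Taking the reverse complement of AAGTATTACG gives CGTAATACTT, found at positions 39–48 on the template; the primer anneals here to the top strand with its 3' end pointing upstream.
The product is the template from position 6 through 48 (43 bp).

5'-TTCAACTTAATCAGCATCTTCATCATTGAATCCCGTAATACTT-3'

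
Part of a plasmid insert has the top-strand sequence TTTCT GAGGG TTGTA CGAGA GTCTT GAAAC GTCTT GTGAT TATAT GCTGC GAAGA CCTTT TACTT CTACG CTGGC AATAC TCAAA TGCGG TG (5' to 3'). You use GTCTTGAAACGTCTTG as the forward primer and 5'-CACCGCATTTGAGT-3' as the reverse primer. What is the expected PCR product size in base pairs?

The forward primer matches the template at positions 21–36.
Taking the reverse complement of CACCGCATTTGAGT gives ACTCAAATGCGGTG, found at positions 79–92 on the template; the primer anneals here to the top strand with its 3' end pointing upstream.
The product runs from position 21 to position 92, so its length is 92 − 21 + 1 = 72 bp.

72 bp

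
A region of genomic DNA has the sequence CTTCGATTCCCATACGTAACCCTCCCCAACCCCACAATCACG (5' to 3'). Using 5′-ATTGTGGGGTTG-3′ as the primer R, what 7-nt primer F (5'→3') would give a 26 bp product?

The reverse primer's reverse complement CAACCCCACAAT matches the template at positions 27–38, so the product ends at position 38.
A 26 bp product then starts at position 38 − 26 + 1 = 13.
The forward primer is identical to the top strand there: TACGTAA.

5'-TACGTAA-3'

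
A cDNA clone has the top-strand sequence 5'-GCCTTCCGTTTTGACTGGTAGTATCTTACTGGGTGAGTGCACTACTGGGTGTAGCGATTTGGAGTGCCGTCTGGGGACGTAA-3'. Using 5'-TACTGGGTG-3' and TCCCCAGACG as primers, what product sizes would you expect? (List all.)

51 bp, 35 bp

The forward primer TACTGGGTG matches the top strand at positions 27–35, 43–51.
The reverse primer's reverse complement is CGTCTGGGGA, matching at positions 68–77.
Each forward site pairs with the reverse site to give a product ending at position 77: sizes 51, 35 bp.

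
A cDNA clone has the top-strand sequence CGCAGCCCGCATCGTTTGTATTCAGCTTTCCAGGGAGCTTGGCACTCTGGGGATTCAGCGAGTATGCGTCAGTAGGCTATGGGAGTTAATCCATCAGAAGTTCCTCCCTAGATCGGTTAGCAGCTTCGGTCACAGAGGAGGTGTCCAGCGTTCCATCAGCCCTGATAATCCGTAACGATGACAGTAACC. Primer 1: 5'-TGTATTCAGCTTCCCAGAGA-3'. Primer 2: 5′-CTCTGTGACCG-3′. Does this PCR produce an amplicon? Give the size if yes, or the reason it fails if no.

Primer 1 (TGTATTCAGCTTCCCAGAGA) does not match the top strand, and its reverse complement TCTCTGGGAAGCTGAATACA does not match either.
With no annealing site for primer 1, no amplification occurs.

No product — primer 1 has no binding site in the template.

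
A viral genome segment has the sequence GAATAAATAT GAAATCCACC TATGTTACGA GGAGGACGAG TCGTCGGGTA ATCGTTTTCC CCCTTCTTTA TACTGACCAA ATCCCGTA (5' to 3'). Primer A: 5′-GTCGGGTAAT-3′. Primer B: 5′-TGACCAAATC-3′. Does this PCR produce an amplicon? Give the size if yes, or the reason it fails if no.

Primer A (GTCGGGTAAT) matches the top strand at positions 43–52 (3' end points downstream).
Primer B (TGACCAAATC) also matches the top strand directly, at positions 74–83 — its reverse complement GATTTGGTCA is not present.
Both primers anneal to the bottom strand with 3' ends pointing the same way, so neither can prime synthesis back toward the other.

No product — both primers anneal to the same strand and extend in the same direction.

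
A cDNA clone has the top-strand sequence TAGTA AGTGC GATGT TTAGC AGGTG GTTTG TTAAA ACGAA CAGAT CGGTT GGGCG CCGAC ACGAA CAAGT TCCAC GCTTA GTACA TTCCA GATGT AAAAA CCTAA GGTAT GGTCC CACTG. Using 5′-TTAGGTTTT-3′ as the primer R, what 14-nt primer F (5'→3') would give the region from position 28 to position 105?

5'-TTGTTAAAACGAAC-3'

The reverse primer's reverse complement AAAACCTAA matches the template at positions 97–105; the product starts at position 28.
The forward primer is identical to the top strand over positions 28–41: TTGTTAAAACGAAC.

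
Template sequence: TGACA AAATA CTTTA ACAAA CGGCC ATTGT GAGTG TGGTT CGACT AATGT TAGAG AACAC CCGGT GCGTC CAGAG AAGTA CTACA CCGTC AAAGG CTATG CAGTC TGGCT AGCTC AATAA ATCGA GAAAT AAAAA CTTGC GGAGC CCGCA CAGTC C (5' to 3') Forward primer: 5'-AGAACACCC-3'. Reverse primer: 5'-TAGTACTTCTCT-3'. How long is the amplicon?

The forward primer matches the template at positions 54–62.
Reverse complement of the reverse primer: AGAGAAGTACTA. This occurs on the top strand at positions 72–83.
Amplicon spans positions 54–83: 30 bp.

30 bp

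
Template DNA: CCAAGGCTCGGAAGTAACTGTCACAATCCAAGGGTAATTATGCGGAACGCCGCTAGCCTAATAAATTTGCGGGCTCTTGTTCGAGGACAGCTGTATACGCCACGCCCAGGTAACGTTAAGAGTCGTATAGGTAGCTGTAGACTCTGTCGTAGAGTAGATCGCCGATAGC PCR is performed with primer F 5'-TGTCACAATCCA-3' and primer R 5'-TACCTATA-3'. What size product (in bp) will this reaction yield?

The forward primer matches the template at positions 19–30.
The reverse primer's reverse complement is TATAGGTA, which matches the template at positions 126–133.
Product length = (reverse-primer end) − (forward-primer start) + 1 = 133 − 19 + 1 = 115 bp.

115 bp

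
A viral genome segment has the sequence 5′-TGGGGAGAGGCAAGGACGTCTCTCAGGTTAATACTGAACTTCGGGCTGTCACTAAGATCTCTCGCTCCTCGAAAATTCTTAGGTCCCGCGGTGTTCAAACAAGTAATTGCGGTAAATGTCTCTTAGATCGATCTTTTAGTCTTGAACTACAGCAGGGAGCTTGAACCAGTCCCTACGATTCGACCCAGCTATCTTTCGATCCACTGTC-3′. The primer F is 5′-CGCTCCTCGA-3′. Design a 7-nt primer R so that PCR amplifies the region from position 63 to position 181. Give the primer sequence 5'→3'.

5'-GAATCGT-3'

The product's 3' end on the top strand is position 181.
The reverse primer anneals to the top strand over positions 175–181, i.e. to ACGATTC.
Its sequence written 5'→3' is the reverse complement: GAATCGT.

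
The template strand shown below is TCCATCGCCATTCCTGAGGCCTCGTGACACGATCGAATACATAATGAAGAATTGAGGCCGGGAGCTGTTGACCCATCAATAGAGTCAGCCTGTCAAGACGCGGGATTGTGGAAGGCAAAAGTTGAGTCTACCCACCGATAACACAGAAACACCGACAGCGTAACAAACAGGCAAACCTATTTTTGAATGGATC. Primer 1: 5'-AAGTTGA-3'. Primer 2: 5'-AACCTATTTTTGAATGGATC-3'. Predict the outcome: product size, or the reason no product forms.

No product — both primers anneal to the same strand and extend in the same direction.

Primer 1 (AAGTTGA) matches the top strand at positions 119–125 (3' end points downstream).
Primer 2 (AACCTATTTTTGAATGGATC) also matches the top strand directly, at positions 174–193 — its reverse complement GATCCATTCAAAAATAGGTT is not present.
Both primers anneal to the bottom strand with 3' ends pointing the same way, so neither can prime synthesis back toward the other.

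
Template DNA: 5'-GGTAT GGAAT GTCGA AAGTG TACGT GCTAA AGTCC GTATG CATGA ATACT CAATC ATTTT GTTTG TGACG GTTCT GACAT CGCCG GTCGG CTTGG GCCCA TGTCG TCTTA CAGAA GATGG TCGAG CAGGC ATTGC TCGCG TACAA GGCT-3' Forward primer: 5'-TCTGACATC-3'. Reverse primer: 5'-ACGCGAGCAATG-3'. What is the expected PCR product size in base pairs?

Forward primer TCTGACATC is found on the top strand at positions 73–81.
The reverse primer's reverse complement is CATTGCTCGCGT, which matches the template at positions 130–141.
Product length = (reverse-primer end) − (forward-primer start) + 1 = 141 − 73 + 1 = 69 bp.

69 bp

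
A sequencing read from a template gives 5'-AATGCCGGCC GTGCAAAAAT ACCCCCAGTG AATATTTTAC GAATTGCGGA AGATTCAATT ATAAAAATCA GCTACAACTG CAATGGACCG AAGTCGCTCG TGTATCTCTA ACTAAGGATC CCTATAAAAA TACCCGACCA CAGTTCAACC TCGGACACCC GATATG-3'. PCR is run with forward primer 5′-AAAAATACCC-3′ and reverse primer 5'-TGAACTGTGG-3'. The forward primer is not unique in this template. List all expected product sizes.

The forward primer AAAAATACCC matches the top strand at positions 15–24, 126–135.
The reverse primer's reverse complement is CCACAGTTCA, matching at positions 138–147.
Each forward site pairs with the reverse site to give a product ending at position 147: sizes 133, 22 bp.

133 bp, 22 bp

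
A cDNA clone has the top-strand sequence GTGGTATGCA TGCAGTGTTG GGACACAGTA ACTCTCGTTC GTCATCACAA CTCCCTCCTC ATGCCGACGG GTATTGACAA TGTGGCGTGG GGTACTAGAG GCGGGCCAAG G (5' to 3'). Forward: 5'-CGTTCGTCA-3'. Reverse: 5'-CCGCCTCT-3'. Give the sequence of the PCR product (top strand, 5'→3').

The forward primer matches the template at positions 36–44.
Reverse complement of the reverse primer: AGAGGCGG. This occurs on the top strand at positions 97–104.
The product is the template from position 36 through 104 (69 bp).

5'-CGTTCGTCATCACAACTCCCTCCTCATGCCGACGGGTATTGACAATGTGGCGTGGGGTACTAGAGGCGG-3'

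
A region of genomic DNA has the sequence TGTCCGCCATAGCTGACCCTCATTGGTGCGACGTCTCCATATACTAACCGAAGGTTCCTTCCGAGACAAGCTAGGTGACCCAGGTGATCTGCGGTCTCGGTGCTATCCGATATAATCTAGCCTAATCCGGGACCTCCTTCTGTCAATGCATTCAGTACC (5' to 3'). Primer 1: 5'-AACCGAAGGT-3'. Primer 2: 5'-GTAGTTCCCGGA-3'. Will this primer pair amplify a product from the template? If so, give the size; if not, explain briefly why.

No product — primer 2 has no binding site in the template.

Primer 2 (GTAGTTCCCGGA) does not match the top strand, and its reverse complement TCCGGGAACTAC does not match either.
With no annealing site for primer 2, no amplification occurs.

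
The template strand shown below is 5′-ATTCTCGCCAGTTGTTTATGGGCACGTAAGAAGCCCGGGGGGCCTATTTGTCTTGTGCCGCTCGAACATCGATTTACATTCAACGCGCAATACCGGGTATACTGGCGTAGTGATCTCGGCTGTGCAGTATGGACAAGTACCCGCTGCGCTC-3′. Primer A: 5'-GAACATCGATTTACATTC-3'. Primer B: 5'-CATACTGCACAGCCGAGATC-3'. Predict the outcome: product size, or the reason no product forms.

Yes — a 68 bp product.

Primer A (GAACATCGATTTACATTC) matches the top strand at positions 64–81; it acts as a forward primer.
Primer B's reverse complement is GATCTCGGCTGTGCAGTATG, matching the top strand at positions 112–131; it acts as a reverse primer.
The 3' ends face each other across positions 64–131, giving a 68 bp product.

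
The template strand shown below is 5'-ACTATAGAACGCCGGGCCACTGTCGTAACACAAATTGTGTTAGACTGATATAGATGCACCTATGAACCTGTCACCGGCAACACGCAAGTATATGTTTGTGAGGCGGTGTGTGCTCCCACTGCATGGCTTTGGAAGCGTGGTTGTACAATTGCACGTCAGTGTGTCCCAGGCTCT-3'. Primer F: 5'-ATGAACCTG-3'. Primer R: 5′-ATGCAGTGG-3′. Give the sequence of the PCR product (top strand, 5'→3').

5'-ATGAACCTGTCACCGGCAACACGCAAGTATATGTTTGTGAGGCGGTGTGTGCTCCCACTGCAT-3'

Scanning the template, ATGAACCTG occurs at positions 62–70; this primer anneals to the bottom strand there with its 3' end pointing downstream.
Reverse complement of the reverse primer: CCACTGCAT. This occurs on the top strand at positions 116–124.
The product is the template from position 62 through 124 (63 bp).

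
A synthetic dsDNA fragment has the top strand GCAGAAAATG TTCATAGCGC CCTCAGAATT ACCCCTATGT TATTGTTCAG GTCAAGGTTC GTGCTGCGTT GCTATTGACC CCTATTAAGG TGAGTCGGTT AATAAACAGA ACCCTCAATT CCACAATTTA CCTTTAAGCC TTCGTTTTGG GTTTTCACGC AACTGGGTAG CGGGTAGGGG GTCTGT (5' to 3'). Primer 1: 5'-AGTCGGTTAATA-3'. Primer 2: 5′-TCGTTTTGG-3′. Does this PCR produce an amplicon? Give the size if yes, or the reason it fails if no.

Primer 1 (AGTCGGTTAATA) matches the top strand at positions 93–104 (3' end points downstream).
Primer 2 (TCGTTTTGG) also matches the top strand directly, at positions 142–150 — its reverse complement CCAAAACGA is not present.
Both primers anneal to the bottom strand with 3' ends pointing the same way, so neither can prime synthesis back toward the other.

No product — both primers anneal to the same strand and extend in the same direction.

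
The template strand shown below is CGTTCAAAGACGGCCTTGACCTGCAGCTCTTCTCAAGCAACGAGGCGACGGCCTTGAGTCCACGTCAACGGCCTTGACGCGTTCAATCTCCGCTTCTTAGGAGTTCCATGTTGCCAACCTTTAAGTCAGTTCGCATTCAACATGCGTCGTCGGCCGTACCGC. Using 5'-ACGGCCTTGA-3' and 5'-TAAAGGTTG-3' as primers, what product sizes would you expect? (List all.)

114 bp, 76 bp, 56 bp

The forward primer ACGGCCTTGA matches the top strand at positions 10–19, 48–57, 68–77.
The reverse primer's reverse complement is CAACCTTTA, matching at positions 115–123.
Each forward site pairs with the reverse site to give a product ending at position 123: sizes 114, 76, 56 bp.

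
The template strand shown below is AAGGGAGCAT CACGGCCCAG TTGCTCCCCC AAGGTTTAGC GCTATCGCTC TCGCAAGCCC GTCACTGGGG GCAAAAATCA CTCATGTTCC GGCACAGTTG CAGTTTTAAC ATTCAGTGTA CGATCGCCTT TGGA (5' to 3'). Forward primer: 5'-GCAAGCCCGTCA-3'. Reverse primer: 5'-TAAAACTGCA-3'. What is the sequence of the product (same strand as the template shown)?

5'-GCAAGCCCGTCACTGGGGGCAAAAATCACTCATGTTCCGGCACAGTTGCAGTTTTA-3'

Forward primer GCAAGCCCGTCA is found on the top strand at positions 53–64.
The reverse primer's reverse complement is TGCAGTTTTA, which matches the template at positions 99–108.
The product is the template from position 53 through 108 (56 bp).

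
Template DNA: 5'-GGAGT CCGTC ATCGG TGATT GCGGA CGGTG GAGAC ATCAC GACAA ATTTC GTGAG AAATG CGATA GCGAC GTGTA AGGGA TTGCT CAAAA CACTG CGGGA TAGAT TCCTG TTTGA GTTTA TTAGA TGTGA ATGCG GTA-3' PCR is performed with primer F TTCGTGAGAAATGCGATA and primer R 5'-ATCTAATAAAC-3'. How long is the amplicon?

Scanning the template, TTCGTGAGAAATGCGATA occurs at positions 48–65; this primer anneals to the bottom strand there with its 3' end pointing downstream.
Taking the reverse complement of ATCTAATAAAC gives GTTTATTAGAT, found at positions 116–126 on the template; the primer anneals here to the top strand with its 3' end pointing upstream.
The product runs from position 48 to position 126, so its length is 126 − 48 + 1 = 79 bp.

79 bp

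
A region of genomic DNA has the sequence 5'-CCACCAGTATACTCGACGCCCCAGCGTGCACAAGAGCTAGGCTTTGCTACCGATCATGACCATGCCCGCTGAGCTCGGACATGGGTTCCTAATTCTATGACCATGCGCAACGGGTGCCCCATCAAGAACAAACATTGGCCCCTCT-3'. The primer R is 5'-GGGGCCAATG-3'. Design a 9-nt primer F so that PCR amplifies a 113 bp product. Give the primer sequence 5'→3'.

5'-ACAAGAGCT-3'

The reverse primer's reverse complement CATTGGCCCC matches the template at positions 133–142, so the product ends at position 142.
A 113 bp product then starts at position 142 − 113 + 1 = 30.
The forward primer is identical to the top strand there: ACAAGAGCT.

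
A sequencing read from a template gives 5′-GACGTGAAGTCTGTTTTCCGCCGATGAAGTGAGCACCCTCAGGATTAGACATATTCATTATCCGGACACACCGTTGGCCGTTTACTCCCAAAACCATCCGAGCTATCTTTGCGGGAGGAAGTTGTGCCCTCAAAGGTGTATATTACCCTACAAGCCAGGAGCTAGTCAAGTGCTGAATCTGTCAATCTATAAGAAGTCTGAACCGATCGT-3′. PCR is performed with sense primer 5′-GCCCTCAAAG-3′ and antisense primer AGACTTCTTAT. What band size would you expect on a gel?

Scanning the template, GCCCTCAAAG occurs at positions 126–135; this primer anneals to the bottom strand there with its 3' end pointing downstream.
Reverse complement of the reverse primer: ATAAGAAGTCT. This occurs on the top strand at positions 189–199.
The product runs from position 126 to position 199, so its length is 199 − 126 + 1 = 74 bp.

74 bp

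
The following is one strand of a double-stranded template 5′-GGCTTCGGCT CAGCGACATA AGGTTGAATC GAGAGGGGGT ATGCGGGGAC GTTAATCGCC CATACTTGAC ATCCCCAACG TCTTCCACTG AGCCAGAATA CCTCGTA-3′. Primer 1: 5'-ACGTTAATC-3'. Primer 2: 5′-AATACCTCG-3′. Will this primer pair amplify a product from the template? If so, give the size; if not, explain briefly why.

No product — both primers anneal to the same strand and extend in the same direction.

Primer 1 (ACGTTAATC) matches the top strand at positions 49–57 (3' end points downstream).
Primer 2 (AATACCTCG) also matches the top strand directly, at positions 97–105 — its reverse complement CGAGGTATT is not present.
Both primers anneal to the bottom strand with 3' ends pointing the same way, so neither can prime synthesis back toward the other.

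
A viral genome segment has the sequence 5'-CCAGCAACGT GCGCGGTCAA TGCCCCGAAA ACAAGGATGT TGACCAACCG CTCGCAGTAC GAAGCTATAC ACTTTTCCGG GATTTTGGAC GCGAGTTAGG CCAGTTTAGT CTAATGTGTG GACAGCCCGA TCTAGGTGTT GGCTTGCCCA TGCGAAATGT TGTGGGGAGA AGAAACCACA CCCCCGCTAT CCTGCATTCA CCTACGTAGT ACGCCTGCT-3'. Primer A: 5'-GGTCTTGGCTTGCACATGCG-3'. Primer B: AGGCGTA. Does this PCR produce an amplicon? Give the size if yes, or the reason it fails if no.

Primer A (GGTCTTGGCTTGCACATGCG) does not match the top strand, and its reverse complement CGCATGTGCAAGCCAAGACC does not match either.
With no annealing site for primer A, no amplification occurs.

No product — primer A has no binding site in the template.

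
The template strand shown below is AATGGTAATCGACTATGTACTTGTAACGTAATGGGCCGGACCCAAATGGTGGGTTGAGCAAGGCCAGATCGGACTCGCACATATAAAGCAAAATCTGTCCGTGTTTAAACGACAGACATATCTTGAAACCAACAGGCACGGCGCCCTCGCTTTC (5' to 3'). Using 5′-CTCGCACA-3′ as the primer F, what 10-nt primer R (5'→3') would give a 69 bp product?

5'-GCCGTGCCTG-3'

The forward primer binds at positions 74–81, so a 69 bp product ends at position 74 + 69 − 1 = 142.
The reverse primer anneals to the top strand over positions 133–142, i.e. to CAGGCACGGC.
Its sequence written 5'→3' is the reverse complement: GCCGTGCCTG.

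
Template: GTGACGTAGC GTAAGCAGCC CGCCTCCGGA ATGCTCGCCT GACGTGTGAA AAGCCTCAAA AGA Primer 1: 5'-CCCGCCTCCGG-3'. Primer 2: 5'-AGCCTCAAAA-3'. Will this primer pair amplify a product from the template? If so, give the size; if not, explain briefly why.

No product — both primers anneal to the same strand and extend in the same direction.

Primer 1 (CCCGCCTCCGG) matches the top strand at positions 19–29 (3' end points downstream).
Primer 2 (AGCCTCAAAA) also matches the top strand directly, at positions 52–61 — its reverse complement TTTTGAGGCT is not present.
Both primers anneal to the bottom strand with 3' ends pointing the same way, so neither can prime synthesis back toward the other.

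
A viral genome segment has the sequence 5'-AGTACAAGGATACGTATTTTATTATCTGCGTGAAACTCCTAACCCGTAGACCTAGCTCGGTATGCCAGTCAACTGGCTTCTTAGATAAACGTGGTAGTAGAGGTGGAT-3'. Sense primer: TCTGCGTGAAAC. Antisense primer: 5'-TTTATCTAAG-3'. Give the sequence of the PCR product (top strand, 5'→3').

5'-TCTGCGTGAAACTCCTAACCCGTAGACCTAGCTCGGTATGCCAGTCAACTGGCTTCTTAGATAAA-3'

Forward primer TCTGCGTGAAAC is found on the top strand at positions 25–36.
The reverse primer's reverse complement is CTTAGATAAA, which matches the template at positions 80–89.
The product is the template from position 25 through 89 (65 bp).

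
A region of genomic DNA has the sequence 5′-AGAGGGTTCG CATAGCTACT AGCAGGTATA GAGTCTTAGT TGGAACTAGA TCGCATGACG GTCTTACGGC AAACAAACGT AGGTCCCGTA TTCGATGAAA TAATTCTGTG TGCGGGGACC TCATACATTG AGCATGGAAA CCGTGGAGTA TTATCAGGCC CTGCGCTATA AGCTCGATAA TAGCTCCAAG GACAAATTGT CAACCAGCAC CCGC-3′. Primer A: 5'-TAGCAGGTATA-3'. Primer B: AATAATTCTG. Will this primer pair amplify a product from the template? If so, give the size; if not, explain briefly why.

Primer A (TAGCAGGTATA) matches the top strand at positions 20–30 (3' end points downstream).
Primer B (AATAATTCTG) also matches the top strand directly, at positions 99–108 — its reverse complement CAGAATTATT is not present.
Both primers anneal to the bottom strand with 3' ends pointing the same way, so neither can prime synthesis back toward the other.

No product — both primers anneal to the same strand and extend in the same direction.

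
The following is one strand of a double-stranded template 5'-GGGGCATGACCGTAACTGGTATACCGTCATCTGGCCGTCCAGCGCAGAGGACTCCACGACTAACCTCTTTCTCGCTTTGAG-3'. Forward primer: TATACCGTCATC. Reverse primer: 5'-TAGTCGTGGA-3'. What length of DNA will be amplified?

43 bp

The forward primer matches the template at positions 20–31.
The reverse primer's reverse complement is TCCACGACTA, which matches the template at positions 53–62.
Product length = (reverse-primer end) − (forward-primer start) + 1 = 62 − 20 + 1 = 43 bp.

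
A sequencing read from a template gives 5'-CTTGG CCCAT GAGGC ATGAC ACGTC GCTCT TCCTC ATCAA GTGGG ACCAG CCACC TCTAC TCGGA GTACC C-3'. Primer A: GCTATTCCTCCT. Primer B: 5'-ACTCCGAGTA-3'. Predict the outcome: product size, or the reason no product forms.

Primer A (GCTATTCCTCCT) does not match the top strand, and its reverse complement AGGAGGAATAGC does not match either.
With no annealing site for primer A, no amplification occurs.

No product — primer A has no binding site in the template.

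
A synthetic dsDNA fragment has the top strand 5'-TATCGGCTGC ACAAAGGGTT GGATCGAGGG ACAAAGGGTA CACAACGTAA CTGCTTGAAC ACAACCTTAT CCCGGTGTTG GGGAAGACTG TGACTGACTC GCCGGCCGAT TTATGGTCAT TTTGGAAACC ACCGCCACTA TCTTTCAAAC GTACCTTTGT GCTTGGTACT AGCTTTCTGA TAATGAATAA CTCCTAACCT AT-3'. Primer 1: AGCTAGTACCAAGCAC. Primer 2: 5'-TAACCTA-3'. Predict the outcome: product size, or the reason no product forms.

No product — the primers' 3' ends point away from each other.

Primer 1 (AGCTAGTACCAAGCAC) has reverse complement GTGCTTGGTACTAGCT, which matches the top strand at positions 159–174; primer 1 anneals to the top strand there with its 3' end pointing upstream toward position 159.
Primer 2 (TAACCTA) matches the top strand directly at positions 195–201; it anneals to the bottom strand with its 3' end pointing downstream toward position 201.
The 3' ends diverge (primer 1 extends toward position 1, primer 2 toward position 202), so the primers never converge on a shared product.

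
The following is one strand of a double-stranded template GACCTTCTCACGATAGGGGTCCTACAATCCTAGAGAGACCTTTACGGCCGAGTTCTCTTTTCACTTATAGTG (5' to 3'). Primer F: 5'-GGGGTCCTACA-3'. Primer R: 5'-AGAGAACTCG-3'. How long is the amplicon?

43 bp

The forward primer matches the template at positions 16–26.
Reverse complement of the reverse primer: CGAGTTCTCT. This occurs on the top strand at positions 49–58.
Product length = (reverse-primer end) − (forward-primer start) + 1 = 58 − 16 + 1 = 43 bp.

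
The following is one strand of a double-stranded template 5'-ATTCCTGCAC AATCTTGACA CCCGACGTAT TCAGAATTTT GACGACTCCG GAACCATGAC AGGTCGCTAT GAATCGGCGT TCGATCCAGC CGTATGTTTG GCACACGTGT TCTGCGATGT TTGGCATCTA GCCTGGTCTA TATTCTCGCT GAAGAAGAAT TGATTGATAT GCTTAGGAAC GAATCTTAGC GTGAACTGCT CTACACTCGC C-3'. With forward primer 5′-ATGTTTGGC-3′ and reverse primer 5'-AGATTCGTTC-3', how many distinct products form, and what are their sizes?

Two products: 93 bp, 70 bp

The forward primer ATGTTTGGC matches the top strand at positions 94–102, 117–125.
The reverse primer's reverse complement is GAACGAATCT, matching at positions 177–186.
Each forward site pairs with the reverse site to give a product ending at position 186: sizes 93, 70 bp.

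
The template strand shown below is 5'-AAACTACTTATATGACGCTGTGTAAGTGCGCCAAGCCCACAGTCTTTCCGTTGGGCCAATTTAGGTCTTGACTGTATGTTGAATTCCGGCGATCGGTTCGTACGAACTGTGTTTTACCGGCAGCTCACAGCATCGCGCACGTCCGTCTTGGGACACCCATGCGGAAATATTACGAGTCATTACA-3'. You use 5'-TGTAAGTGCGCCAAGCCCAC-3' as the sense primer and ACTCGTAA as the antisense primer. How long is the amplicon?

Forward primer TGTAAGTGCGCCAAGCCCAC is found on the top strand at positions 21–40.
Taking the reverse complement of ACTCGTAA gives TTACGAGT, found at positions 170–177 on the template; the primer anneals here to the top strand with its 3' end pointing upstream.
The product runs from position 21 to position 177, so its length is 177 − 21 + 1 = 157 bp.

157 bp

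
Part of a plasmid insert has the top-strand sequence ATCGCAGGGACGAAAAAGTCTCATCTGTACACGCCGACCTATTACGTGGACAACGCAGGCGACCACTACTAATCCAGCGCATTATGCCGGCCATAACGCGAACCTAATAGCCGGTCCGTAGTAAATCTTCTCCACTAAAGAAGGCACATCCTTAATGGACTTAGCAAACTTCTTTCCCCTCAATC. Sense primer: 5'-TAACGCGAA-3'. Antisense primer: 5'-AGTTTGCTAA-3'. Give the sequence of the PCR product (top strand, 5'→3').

The forward primer matches the template at positions 94–102.
The reverse primer's reverse complement is TTAGCAAACT, which matches the template at positions 161–170.
The product is the template from position 94 through 170 (77 bp).

5'-TAACGCGAACCTAATAGCCGGTCCGTAGTAAATCTTCTCCACTAAAGAAGGCACATCCTTAATGGACTTAGCAAACT-3'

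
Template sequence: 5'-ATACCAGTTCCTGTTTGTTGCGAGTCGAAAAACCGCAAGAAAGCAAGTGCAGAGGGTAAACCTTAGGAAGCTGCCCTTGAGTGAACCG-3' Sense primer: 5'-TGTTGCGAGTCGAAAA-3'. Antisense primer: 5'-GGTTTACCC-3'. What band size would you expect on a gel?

47 bp

Forward primer TGTTGCGAGTCGAAAA is found on the top strand at positions 16–31.
Taking the reverse complement of GGTTTACCC gives GGGTAAACC, found at positions 54–62 on the template; the primer anneals here to the top strand with its 3' end pointing upstream.
The product runs from position 16 to position 62, so its length is 62 − 16 + 1 = 47 bp.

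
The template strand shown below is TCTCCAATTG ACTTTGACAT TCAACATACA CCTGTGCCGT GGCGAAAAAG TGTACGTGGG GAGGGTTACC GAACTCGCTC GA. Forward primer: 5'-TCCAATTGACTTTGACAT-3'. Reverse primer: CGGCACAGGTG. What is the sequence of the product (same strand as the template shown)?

5'-TCCAATTGACTTTGACATTCAACATACACCTGTGCCG-3'

The forward primer matches the template at positions 3–20.
Reverse complement of the reverse primer: CACCTGTGCCG. This occurs on the top strand at positions 29–39.
The product is the template from position 3 through 39 (37 bp).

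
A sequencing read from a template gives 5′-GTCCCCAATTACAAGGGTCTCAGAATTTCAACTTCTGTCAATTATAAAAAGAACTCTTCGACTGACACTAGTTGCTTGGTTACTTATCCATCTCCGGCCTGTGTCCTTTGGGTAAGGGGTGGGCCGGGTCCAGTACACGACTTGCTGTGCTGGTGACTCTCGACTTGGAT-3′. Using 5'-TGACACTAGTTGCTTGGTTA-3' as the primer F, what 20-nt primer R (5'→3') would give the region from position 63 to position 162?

5'-CGAGAGTCACCAGCACAGCA-3'

The product's 3' end on the top strand is position 162.
The reverse primer anneals to the top strand over positions 143–162, i.e. to TGCTGTGCTGGTGACTCTCG.
Its sequence written 5'→3' is the reverse complement: CGAGAGTCACCAGCACAGCA.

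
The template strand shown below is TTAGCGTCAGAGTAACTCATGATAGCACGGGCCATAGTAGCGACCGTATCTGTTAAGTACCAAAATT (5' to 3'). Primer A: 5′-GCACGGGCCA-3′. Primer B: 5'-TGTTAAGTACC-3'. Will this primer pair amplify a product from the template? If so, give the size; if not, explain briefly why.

Primer A (GCACGGGCCA) matches the top strand at positions 25–34 (3' end points downstream).
Primer B (TGTTAAGTACC) also matches the top strand directly, at positions 51–61 — its reverse complement GGTACTTAACA is not present.
Both primers anneal to the bottom strand with 3' ends pointing the same way, so neither can prime synthesis back toward the other.

No product — both primers anneal to the same strand and extend in the same direction.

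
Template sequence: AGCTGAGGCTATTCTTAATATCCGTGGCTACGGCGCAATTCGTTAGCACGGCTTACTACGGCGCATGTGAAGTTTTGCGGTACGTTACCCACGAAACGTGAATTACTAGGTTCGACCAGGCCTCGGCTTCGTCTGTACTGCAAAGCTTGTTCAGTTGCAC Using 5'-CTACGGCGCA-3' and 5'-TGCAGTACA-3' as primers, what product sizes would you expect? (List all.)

The forward primer CTACGGCGCA matches the top strand at positions 28–37, 56–65.
The reverse primer's reverse complement is TGTACTGCA, matching at positions 134–142.
Each forward site pairs with the reverse site to give a product ending at position 142: sizes 115, 87 bp.

115 bp, 87 bp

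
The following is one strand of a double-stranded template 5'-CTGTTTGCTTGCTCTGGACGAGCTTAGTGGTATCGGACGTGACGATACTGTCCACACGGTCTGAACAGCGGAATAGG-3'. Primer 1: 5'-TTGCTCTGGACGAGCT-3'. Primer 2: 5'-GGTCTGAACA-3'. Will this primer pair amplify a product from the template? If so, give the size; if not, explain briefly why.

Primer 1 (TTGCTCTGGACGAGCT) matches the top strand at positions 9–24 (3' end points downstream).
Primer 2 (GGTCTGAACA) also matches the top strand directly, at positions 58–67 — its reverse complement TGTTCAGACC is not present.
Both primers anneal to the bottom strand with 3' ends pointing the same way, so neither can prime synthesis back toward the other.

No product — both primers anneal to the same strand and extend in the same direction.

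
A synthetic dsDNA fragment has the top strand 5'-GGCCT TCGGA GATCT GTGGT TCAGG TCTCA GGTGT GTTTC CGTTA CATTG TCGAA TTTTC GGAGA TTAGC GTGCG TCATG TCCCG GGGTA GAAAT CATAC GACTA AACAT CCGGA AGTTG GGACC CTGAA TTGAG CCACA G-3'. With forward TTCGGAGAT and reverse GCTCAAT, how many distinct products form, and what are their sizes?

The forward primer TTCGGAGAT matches the top strand at positions 5–13, 58–66.
The reverse primer's reverse complement is ATTGAGC, matching at positions 130–136.
Each forward site pairs with the reverse site to give a product ending at position 136: sizes 132, 79 bp.

Two products: 132 bp, 79 bp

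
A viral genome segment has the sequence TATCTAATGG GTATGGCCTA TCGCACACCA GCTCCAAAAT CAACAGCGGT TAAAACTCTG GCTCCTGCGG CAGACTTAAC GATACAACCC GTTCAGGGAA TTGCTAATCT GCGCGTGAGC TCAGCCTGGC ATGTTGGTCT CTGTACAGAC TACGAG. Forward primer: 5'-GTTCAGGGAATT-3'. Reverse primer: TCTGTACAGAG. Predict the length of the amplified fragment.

Scanning the template, GTTCAGGGAATT occurs at positions 91–102; this primer anneals to the bottom strand there with its 3' end pointing downstream.
Taking the reverse complement of TCTGTACAGAG gives CTCTGTACAGA, found at positions 139–149 on the template; the primer anneals here to the top strand with its 3' end pointing upstream.
The product runs from position 91 to position 149, so its length is 149 − 91 + 1 = 59 bp.

59 bp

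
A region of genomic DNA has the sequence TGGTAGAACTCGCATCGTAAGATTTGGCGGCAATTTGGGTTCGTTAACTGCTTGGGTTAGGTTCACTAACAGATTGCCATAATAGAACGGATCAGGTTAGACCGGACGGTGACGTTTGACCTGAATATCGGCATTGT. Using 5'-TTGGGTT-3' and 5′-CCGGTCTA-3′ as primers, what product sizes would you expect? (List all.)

The forward primer TTGGGTT matches the top strand at positions 35–41, 52–58.
The reverse primer's reverse complement is TAGACCGG, matching at positions 98–105.
Each forward site pairs with the reverse site to give a product ending at position 105: sizes 71, 54 bp.

71 bp, 54 bp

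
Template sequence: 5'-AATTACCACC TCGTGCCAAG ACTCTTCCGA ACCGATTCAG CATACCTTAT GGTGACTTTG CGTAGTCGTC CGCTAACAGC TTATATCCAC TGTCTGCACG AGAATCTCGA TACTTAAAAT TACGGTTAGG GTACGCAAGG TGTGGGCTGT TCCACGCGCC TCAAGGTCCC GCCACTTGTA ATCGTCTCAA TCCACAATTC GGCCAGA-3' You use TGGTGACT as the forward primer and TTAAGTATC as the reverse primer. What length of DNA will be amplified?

68 bp

The forward primer matches the template at positions 50–57.
The reverse primer's reverse complement is GATACTTAA, which matches the template at positions 109–117.
Amplicon spans positions 50–117: 68 bp.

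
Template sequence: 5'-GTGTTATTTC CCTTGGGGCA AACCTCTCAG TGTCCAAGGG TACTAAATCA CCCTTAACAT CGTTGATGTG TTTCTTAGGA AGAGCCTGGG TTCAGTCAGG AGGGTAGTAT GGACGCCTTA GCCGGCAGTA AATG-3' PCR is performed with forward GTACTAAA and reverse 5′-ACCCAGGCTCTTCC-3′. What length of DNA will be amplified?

52 bp

Scanning the template, GTACTAAA occurs at positions 40–47; this primer anneals to the bottom strand there with its 3' end pointing downstream.
Reverse complement of the reverse primer: GGAAGAGCCTGGGT. This occurs on the top strand at positions 78–91.
Product length = (reverse-primer end) − (forward-primer start) + 1 = 91 − 40 + 1 = 52 bp.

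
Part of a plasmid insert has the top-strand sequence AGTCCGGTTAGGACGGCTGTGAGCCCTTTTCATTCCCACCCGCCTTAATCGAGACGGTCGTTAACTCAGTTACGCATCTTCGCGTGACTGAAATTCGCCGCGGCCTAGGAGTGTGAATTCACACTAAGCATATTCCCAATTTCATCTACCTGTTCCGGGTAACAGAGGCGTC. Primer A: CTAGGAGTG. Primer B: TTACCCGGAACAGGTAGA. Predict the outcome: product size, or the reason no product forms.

Primer A (CTAGGAGTG) matches the top strand at positions 105–113; it acts as a forward primer.
Primer B's reverse complement is TCTACCTGTTCCGGGTAA, matching the top strand at positions 145–162; it acts as a reverse primer.
The 3' ends face each other across positions 105–162, giving a 58 bp product.

Yes — a 58 bp product.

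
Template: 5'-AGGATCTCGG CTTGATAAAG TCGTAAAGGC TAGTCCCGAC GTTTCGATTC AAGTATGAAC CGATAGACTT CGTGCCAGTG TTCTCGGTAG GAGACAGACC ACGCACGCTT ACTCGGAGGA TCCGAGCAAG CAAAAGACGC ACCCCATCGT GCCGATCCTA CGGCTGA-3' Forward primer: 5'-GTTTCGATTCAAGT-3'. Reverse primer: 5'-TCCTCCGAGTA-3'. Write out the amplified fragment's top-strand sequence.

5'-GTTTCGATTCAAGTATGAACCGATAGACTTCGTGCCAGTGTTCTCGGTAGGAGACAGACCACGCACGCTTACTCGGAGGA-3'

The forward primer matches the template at positions 41–54.
Taking the reverse complement of TCCTCCGAGTA gives TACTCGGAGGA, found at positions 110–120 on the template; the primer anneals here to the top strand with its 3' end pointing upstream.
The product is the template from position 41 through 120 (80 bp).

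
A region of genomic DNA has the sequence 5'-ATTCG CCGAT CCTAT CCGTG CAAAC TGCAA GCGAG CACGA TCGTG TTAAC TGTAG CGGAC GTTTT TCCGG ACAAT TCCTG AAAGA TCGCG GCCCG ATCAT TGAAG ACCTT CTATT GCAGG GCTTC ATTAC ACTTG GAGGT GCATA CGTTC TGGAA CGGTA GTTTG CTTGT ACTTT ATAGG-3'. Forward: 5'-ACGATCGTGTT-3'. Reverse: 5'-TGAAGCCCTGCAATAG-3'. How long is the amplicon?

Scanning the template, ACGATCGTGTT occurs at positions 37–47; this primer anneals to the bottom strand there with its 3' end pointing downstream.
Taking the reverse complement of TGAAGCCCTGCAATAG gives CTATTGCAGGGCTTCA, found at positions 111–126 on the template; the primer anneals here to the top strand with its 3' end pointing upstream.
The product runs from position 37 to position 126, so its length is 126 − 37 + 1 = 90 bp.

90 bp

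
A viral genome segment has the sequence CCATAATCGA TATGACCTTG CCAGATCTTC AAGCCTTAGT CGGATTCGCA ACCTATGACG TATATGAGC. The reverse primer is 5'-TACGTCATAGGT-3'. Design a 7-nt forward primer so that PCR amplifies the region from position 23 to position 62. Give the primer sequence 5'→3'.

5'-AGATCTT-3'

The reverse primer's reverse complement ACCTATGACGTA matches the template at positions 51–62; the product starts at position 23.
The forward primer is identical to the top strand over positions 23–29: AGATCTT.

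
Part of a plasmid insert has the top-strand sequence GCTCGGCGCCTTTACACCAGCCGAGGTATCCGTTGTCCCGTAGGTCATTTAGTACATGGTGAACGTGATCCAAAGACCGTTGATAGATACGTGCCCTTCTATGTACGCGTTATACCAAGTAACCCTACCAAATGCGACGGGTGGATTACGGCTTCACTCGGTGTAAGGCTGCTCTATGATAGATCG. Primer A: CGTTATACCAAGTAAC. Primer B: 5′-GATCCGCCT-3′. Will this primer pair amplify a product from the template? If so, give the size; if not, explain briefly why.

Primer B (GATCCGCCT) does not match the top strand, and its reverse complement AGGCGGATC does not match either.
With no annealing site for primer B, no amplification occurs.

No product — primer B has no binding site in the template.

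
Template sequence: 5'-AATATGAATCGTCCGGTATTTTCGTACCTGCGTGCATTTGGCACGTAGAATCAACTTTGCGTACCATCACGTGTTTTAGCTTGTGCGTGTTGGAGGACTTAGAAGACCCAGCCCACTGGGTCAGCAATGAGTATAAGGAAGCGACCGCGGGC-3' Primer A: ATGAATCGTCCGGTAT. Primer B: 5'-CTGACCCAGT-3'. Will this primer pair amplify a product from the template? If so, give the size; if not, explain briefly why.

Yes — a 121 bp product.

Primer A (ATGAATCGTCCGGTAT) matches the top strand at positions 4–19; it acts as a forward primer.
Primer B's reverse complement is ACTGGGTCAG, matching the top strand at positions 115–124; it acts as a reverse primer.
The 3' ends face each other across positions 4–124, giving a 121 bp product.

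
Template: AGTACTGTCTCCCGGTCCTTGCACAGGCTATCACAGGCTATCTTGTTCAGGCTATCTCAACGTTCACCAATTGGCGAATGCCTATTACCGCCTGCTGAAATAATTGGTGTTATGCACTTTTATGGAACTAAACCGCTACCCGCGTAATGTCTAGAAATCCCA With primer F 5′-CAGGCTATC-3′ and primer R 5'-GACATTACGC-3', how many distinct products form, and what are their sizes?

Three products: 128 bp, 118 bp, 104 bp

The forward primer CAGGCTATC matches the top strand at positions 24–32, 34–42, 48–56.
The reverse primer's reverse complement is GCGTAATGTC, matching at positions 142–151.
Each forward site pairs with the reverse site to give a product ending at position 151: sizes 128, 118, 104 bp.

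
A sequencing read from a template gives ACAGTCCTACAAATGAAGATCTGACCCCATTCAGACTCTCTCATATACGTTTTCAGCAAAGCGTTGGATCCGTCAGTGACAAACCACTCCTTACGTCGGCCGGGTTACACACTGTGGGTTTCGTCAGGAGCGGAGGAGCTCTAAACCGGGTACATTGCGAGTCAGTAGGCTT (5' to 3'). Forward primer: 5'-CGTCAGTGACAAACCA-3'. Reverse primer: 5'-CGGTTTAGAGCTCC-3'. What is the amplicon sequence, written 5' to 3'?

Forward primer CGTCAGTGACAAACCA is found on the top strand at positions 71–86.
The reverse primer's reverse complement is GGAGCTCTAAACCG, which matches the template at positions 135–148.
The product is the template from position 71 through 148 (78 bp).

5'-CGTCAGTGACAAACCACTCCTTACGTCGGCCGGGTTACACACTGTGGGTTTCGTCAGGAGCGGAGGAGCTCTAAACCG-3'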